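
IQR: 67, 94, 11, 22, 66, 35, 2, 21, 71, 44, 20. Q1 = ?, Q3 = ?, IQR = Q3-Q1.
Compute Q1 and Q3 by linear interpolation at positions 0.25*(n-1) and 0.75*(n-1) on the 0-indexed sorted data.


Sorted: 2, 11, 20, 21, 22, 35, 44, 66, 67, 71, 94
Q1 (25th %ile) = 20.5000
Q3 (75th %ile) = 66.5000
IQR = 66.5000 - 20.5000 = 46.0000

IQR = 46.0000


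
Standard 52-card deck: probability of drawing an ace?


4 aces in 52 cards
P = 4/52 = 0.0769

P = 0.0769


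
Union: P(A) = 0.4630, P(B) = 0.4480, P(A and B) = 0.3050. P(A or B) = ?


P(A∪B) = 0.4630 + 0.4480 - 0.3050
= 0.9110 - 0.3050
= 0.6060

P(A∪B) = 0.6060


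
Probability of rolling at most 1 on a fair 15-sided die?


Favorable outcomes (roll ≤ 1): 1
Total outcomes = 15
P = 1/15 = 0.0667

P = 0.0667


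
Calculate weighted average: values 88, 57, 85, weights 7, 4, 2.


Numerator = 88*7 + 57*4 + 85*2 = 1014
Denominator = 7 + 4 + 2 = 13
WM = 1014/13 = 78.0000

WM = 78.0000


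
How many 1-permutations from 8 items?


P(8,1) = 8!/7!
= 40320/5040
= 8

P(8,1) = 8


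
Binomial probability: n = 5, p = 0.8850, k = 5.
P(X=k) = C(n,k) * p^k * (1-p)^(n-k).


C(5,5) = 1
p^5 = 0.542896
(1-p)^0 = 1.000000
P = 1 * 0.542896 * 1.000000 = 0.5429

P(X=5) = 0.5429


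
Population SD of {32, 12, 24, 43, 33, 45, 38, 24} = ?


Mean = 31.3750
Variance = 106.4844
SD = sqrt(106.4844) = 10.3191

SD = 10.3191


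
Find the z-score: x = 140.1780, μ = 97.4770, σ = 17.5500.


z = (140.1780 - 97.4770)/17.5500
= 42.7010/17.5500
= 2.4331

z = 2.4331


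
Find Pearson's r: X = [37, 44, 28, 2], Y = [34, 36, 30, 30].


Mean X = 27.7500, Mean Y = 32.5000
SD X = 15.911867, SD Y = 2.598076
Cov = 33.625000
r = 33.625000/(15.911867*2.598076) = 0.8134

r = 0.8134


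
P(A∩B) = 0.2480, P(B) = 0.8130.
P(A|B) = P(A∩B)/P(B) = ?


P(A|B) = 0.2480/0.8130 = 0.3050

P(A|B) = 0.3050


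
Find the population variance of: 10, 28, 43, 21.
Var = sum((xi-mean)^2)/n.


Mean = 25.5000
Squared deviations: 240.2500, 6.2500, 306.2500, 20.2500
Sum = 573.0000
Variance = 573.0000/4 = 143.2500

Variance = 143.2500


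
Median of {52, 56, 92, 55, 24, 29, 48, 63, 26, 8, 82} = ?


Sorted: 8, 24, 26, 29, 48, 52, 55, 56, 63, 82, 92
n = 11 (odd)
Middle value = 52

Median = 52


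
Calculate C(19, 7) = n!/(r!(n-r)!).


C(19,7) = 19!/(7! × 12!)
= 121645100408832000/(5040 × 479001600)
= 50388

C(19,7) = 50388


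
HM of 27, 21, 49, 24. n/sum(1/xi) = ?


Sum of reciprocals = 1/27 + 1/21 + 1/49 + 1/24 = 0.146731
HM = 4/0.146731 = 27.2608

HM = 27.2608


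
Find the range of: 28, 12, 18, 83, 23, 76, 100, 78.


Max = 100, Min = 12
Range = 100 - 12 = 88

Range = 88


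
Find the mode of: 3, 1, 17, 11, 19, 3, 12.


Frequencies: 1:1, 3:2, 11:1, 12:1, 17:1, 19:1
Max frequency = 2
Mode = 3

Mode = 3


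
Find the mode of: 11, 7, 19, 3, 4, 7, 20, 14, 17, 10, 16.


Frequencies: 3:1, 4:1, 7:2, 10:1, 11:1, 14:1, 16:1, 17:1, 19:1, 20:1
Max frequency = 2
Mode = 7

Mode = 7


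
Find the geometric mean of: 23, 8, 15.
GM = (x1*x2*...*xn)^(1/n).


Product = 23 × 8 × 15 = 2760
GM = 2760^(1/3) = 14.0272

GM = 14.0272


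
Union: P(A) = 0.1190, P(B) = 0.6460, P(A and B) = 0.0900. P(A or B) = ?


P(A∪B) = 0.1190 + 0.6460 - 0.0900
= 0.7650 - 0.0900
= 0.6750

P(A∪B) = 0.6750


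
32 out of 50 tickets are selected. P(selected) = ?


P = 32/50 = 0.6400

P = 0.6400


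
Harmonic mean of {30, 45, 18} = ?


Sum of reciprocals = 1/30 + 1/45 + 1/18 = 0.111111
HM = 3/0.111111 = 27.0000

HM = 27.0000


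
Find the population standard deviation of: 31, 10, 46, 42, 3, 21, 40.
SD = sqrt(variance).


Mean = 27.5714
Variance = 238.5306
SD = sqrt(238.5306) = 15.4444

SD = 15.4444


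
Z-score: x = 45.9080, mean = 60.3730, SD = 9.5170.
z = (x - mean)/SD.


z = (45.9080 - 60.3730)/9.5170
= -14.4650/9.5170
= -1.5199

z = -1.5199


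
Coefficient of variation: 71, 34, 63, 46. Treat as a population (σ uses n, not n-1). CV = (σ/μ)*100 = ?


Mean = 53.5000
SD = 14.4309
CV = (14.4309/53.5000)*100 = 26.9736%

CV = 26.9736%


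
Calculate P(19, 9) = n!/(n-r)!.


P(19,9) = 19!/10!
= 121645100408832000/3628800
= 33522128640

P(19,9) = 33522128640


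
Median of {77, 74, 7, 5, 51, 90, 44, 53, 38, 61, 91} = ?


Sorted: 5, 7, 38, 44, 51, 53, 61, 74, 77, 90, 91
n = 11 (odd)
Middle value = 53

Median = 53


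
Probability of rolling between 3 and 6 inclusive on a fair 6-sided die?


Favorable outcomes (3 ≤ roll ≤ 6): 4
Total outcomes = 6
P = 4/6 = 0.6667

P = 0.6667


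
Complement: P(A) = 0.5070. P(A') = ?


P(not A) = 1 - 0.5070 = 0.4930

P(not A) = 0.4930


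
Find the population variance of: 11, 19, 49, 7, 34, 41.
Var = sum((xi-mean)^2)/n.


Mean = 26.8333
Squared deviations: 250.6944, 61.3611, 491.3611, 393.3611, 51.3611, 200.6944
Sum = 1448.8333
Variance = 1448.8333/6 = 241.4722

Variance = 241.4722


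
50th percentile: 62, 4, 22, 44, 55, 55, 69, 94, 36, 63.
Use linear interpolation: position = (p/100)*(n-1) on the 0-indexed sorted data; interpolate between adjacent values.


Sorted: 4, 22, 36, 44, 55, 55, 62, 63, 69, 94
n = 10
Index = 50/100 * 9 = 4.5000
Lower = data[4] = 55, Upper = data[5] = 55
P50 = 55 + 0.5000*(0) = 55.0000

P50 = 55.0000


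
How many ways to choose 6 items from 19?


C(19,6) = 19!/(6! × 13!)
= 121645100408832000/(720 × 6227020800)
= 27132

C(19,6) = 27132


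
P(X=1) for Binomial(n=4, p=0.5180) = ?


C(4,1) = 4
p^1 = 0.518000
(1-p)^3 = 0.111980
P = 4 * 0.518000 * 0.111980 = 0.2320

P(X=1) = 0.2320


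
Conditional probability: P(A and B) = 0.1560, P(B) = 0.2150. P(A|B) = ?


P(A|B) = 0.1560/0.2150 = 0.7256

P(A|B) = 0.7256


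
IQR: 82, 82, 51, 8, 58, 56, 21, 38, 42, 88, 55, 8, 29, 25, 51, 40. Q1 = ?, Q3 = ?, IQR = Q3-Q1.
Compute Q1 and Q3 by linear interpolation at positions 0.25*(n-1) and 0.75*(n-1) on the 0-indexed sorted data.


Sorted: 8, 8, 21, 25, 29, 38, 40, 42, 51, 51, 55, 56, 58, 82, 82, 88
Q1 (25th %ile) = 28.0000
Q3 (75th %ile) = 56.5000
IQR = 56.5000 - 28.0000 = 28.5000

IQR = 28.5000


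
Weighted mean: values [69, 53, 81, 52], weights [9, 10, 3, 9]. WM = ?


Numerator = 69*9 + 53*10 + 81*3 + 52*9 = 1862
Denominator = 9 + 10 + 3 + 9 = 31
WM = 1862/31 = 60.0645

WM = 60.0645


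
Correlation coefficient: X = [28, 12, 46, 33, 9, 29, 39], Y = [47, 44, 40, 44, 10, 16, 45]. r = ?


Mean X = 28.0000, Mean Y = 35.1429
SD X = 12.467100, SD Y = 14.227022
Cov = 79.571429
r = 79.571429/(12.467100*14.227022) = 0.4486

r = 0.4486


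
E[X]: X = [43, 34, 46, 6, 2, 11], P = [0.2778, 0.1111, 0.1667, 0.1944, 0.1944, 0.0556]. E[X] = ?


E[X] = 43*0.2778 + 34*0.1111 + 46*0.1667 + 6*0.1944 + 2*0.1944 + 11*0.0556
= 11.9454 + 3.7774 + 7.6682 + 1.1664 + 0.3888 + 0.6116
= 25.5578

E[X] = 25.5578


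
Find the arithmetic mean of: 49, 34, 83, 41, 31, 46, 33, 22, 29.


Sum = 49 + 34 + 83 + 41 + 31 + 46 + 33 + 22 + 29 = 368
n = 9
Mean = 368/9 = 40.8889

Mean = 40.8889


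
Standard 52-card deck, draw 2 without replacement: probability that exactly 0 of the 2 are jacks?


Hypergeometric: P(X=0) = C(4,0)·C(48,2) / C(52,2)
= 1 × 1128 / 1326
= 1128/1326 = 0.8507

P = 0.8507


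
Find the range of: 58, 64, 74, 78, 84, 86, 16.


Max = 86, Min = 16
Range = 86 - 16 = 70

Range = 70


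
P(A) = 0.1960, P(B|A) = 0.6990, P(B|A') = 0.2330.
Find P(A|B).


P(B) = P(B|A)*P(A) + P(B|A')*P(A')
= 0.6990*0.1960 + 0.2330*0.8040
= 0.137004 + 0.187332 = 0.324336
P(A|B) = 0.137004/0.324336 = 0.4224

P(A|B) = 0.4224


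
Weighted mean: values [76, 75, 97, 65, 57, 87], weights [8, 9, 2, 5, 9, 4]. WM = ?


Numerator = 76*8 + 75*9 + 97*2 + 65*5 + 57*9 + 87*4 = 2663
Denominator = 8 + 9 + 2 + 5 + 9 + 4 = 37
WM = 2663/37 = 71.9730

WM = 71.9730


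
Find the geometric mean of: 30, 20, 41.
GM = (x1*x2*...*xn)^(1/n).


Product = 30 × 20 × 41 = 24600
GM = 24600^(1/3) = 29.0834

GM = 29.0834


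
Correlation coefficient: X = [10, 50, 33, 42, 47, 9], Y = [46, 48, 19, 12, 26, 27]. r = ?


Mean X = 31.8333, Mean Y = 29.6667
SD X = 16.647489, SD Y = 13.224556
Cov = -35.055556
r = -35.055556/(16.647489*13.224556) = -0.1592

r = -0.1592


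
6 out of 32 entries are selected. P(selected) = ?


P = 6/32 = 0.1875

P = 0.1875


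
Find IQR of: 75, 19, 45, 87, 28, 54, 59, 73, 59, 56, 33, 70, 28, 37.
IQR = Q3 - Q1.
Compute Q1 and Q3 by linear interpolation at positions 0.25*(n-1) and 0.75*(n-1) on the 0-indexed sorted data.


Sorted: 19, 28, 28, 33, 37, 45, 54, 56, 59, 59, 70, 73, 75, 87
Q1 (25th %ile) = 34.0000
Q3 (75th %ile) = 67.2500
IQR = 67.2500 - 34.0000 = 33.2500

IQR = 33.2500


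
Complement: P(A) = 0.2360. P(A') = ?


P(not A) = 1 - 0.2360 = 0.7640

P(not A) = 0.7640


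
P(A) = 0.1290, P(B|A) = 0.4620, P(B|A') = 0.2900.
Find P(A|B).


P(B) = P(B|A)*P(A) + P(B|A')*P(A')
= 0.4620*0.1290 + 0.2900*0.8710
= 0.059598 + 0.252590 = 0.312188
P(A|B) = 0.059598/0.312188 = 0.1909

P(A|B) = 0.1909


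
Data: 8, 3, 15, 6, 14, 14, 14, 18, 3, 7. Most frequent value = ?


Frequencies: 3:2, 6:1, 7:1, 8:1, 14:3, 15:1, 18:1
Max frequency = 3
Mode = 14

Mode = 14


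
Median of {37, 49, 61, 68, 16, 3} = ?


Sorted: 3, 16, 37, 49, 61, 68
n = 6 (even)
Middle values: 37 and 49
Median = (37+49)/2 = 43.0000

Median = 43.0000


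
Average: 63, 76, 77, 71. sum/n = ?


Sum = 63 + 76 + 77 + 71 = 287
n = 4
Mean = 287/4 = 71.7500

Mean = 71.7500


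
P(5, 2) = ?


P(5,2) = 5!/3!
= 120/6
= 20

P(5,2) = 20


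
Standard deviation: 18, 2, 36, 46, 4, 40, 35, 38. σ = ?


Mean = 27.3750
Variance = 253.7344
SD = sqrt(253.7344) = 15.9290

SD = 15.9290


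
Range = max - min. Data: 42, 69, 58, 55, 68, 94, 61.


Max = 94, Min = 42
Range = 94 - 42 = 52

Range = 52


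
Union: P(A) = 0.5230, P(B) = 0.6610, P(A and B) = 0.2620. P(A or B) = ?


P(A∪B) = 0.5230 + 0.6610 - 0.2620
= 1.1840 - 0.2620
= 0.9220

P(A∪B) = 0.9220


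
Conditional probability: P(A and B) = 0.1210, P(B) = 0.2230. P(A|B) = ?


P(A|B) = 0.1210/0.2230 = 0.5426

P(A|B) = 0.5426


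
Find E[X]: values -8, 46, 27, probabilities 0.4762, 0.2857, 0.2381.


E[X] = -8*0.4762 + 46*0.2857 + 27*0.2381
= -3.8096 + 13.1422 + 6.4287
= 15.7613

E[X] = 15.7613


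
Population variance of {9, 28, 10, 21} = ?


Mean = 17.0000
Squared deviations: 64.0000, 121.0000, 49.0000, 16.0000
Sum = 250.0000
Variance = 250.0000/4 = 62.5000

Variance = 62.5000


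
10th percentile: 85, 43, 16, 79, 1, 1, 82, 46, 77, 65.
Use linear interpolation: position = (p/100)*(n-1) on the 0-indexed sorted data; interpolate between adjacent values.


Sorted: 1, 1, 16, 43, 46, 65, 77, 79, 82, 85
n = 10
Index = 10/100 * 9 = 0.9000
Lower = data[0] = 1, Upper = data[1] = 1
P10 = 1 + 0.9000*(0) = 1.0000

P10 = 1.0000


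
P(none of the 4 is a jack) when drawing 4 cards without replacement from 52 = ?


P(no jacks) = (48/52) × (47/51) × (46/50) × (45/49)
= 0.7187

P = 0.7187


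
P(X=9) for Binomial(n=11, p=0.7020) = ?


C(11,9) = 55
p^9 = 0.041403
(1-p)^2 = 0.088804
P = 55 * 0.041403 * 0.088804 = 0.2022

P(X=9) = 0.2022


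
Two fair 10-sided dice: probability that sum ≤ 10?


Total outcomes = 10×10 = 100
Favorable (sum ≤ 10): 45
P = 45/100 = 0.4500

P = 0.4500


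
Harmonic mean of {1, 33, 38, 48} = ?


Sum of reciprocals = 1/1 + 1/33 + 1/38 + 1/48 = 1.077452
HM = 4/1.077452 = 3.7125

HM = 3.7125


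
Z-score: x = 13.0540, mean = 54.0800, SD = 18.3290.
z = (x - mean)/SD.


z = (13.0540 - 54.0800)/18.3290
= -41.0260/18.3290
= -2.2383

z = -2.2383


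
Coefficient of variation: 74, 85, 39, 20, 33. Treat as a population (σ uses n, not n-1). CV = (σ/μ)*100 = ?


Mean = 50.2000
SD = 24.9431
CV = (24.9431/50.2000)*100 = 49.6875%

CV = 49.6875%


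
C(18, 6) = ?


C(18,6) = 18!/(6! × 12!)
= 6402373705728000/(720 × 479001600)
= 18564

C(18,6) = 18564


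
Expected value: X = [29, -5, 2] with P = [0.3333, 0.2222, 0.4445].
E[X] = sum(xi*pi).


E[X] = 29*0.3333 - 5*0.2222 + 2*0.4445
= 9.6657 - 1.1110 + 0.8890
= 9.4437

E[X] = 9.4437


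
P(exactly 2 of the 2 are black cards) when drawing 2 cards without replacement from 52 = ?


Hypergeometric: P(X=2) = C(26,2)·C(26,0) / C(52,2)
= 325 × 1 / 1326
= 325/1326 = 0.2451

P = 0.2451


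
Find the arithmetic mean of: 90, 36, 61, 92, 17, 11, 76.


Sum = 90 + 36 + 61 + 92 + 17 + 11 + 76 = 383
n = 7
Mean = 383/7 = 54.7143

Mean = 54.7143


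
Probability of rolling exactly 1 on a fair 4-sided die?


Favorable outcomes (roll = 1): 1
Total outcomes = 4
P = 1/4 = 0.2500

P = 0.2500


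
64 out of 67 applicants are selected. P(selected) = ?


P = 64/67 = 0.9552

P = 0.9552


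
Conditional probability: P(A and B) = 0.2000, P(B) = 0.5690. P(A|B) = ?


P(A|B) = 0.2000/0.5690 = 0.3515

P(A|B) = 0.3515


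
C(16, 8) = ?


C(16,8) = 16!/(8! × 8!)
= 20922789888000/(40320 × 40320)
= 12870

C(16,8) = 12870


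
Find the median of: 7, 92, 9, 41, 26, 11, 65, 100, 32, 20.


Sorted: 7, 9, 11, 20, 26, 32, 41, 65, 92, 100
n = 10 (even)
Middle values: 26 and 32
Median = (26+32)/2 = 29.0000

Median = 29.0000


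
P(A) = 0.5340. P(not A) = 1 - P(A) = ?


P(not A) = 1 - 0.5340 = 0.4660

P(not A) = 0.4660


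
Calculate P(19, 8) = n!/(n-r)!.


P(19,8) = 19!/11!
= 121645100408832000/39916800
= 3047466240

P(19,8) = 3047466240


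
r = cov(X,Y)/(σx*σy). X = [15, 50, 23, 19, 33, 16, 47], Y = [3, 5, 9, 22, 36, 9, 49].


Mean X = 29.0000, Mean Y = 19.0000
SD X = 13.533028, SD Y = 16.256867
Cov = 99.714286
r = 99.714286/(13.533028*16.256867) = 0.4532

r = 0.4532


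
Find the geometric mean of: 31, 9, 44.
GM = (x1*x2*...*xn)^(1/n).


Product = 31 × 9 × 44 = 12276
GM = 12276^(1/3) = 23.0685

GM = 23.0685


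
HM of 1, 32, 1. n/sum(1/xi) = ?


Sum of reciprocals = 1/1 + 1/32 + 1/1 = 2.031250
HM = 3/2.031250 = 1.4769

HM = 1.4769


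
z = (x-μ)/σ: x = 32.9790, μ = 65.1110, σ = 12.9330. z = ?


z = (32.9790 - 65.1110)/12.9330
= -32.1320/12.9330
= -2.4845

z = -2.4845


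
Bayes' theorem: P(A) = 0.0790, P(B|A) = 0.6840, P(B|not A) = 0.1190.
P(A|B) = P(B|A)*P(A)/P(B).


P(B) = P(B|A)*P(A) + P(B|A')*P(A')
= 0.6840*0.0790 + 0.1190*0.9210
= 0.054036 + 0.109599 = 0.163635
P(A|B) = 0.054036/0.163635 = 0.3302

P(A|B) = 0.3302


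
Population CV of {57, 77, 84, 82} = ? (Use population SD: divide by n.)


Mean = 75.0000
SD = 10.7005
CV = (10.7005/75.0000)*100 = 14.2673%

CV = 14.2673%


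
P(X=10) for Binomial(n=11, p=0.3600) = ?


C(11,10) = 11
p^10 = 3.656158e-05
(1-p)^1 = 0.640000
P = 11 * 3.656158e-05 * 0.640000 = 0.0003

P(X=10) = 0.0003


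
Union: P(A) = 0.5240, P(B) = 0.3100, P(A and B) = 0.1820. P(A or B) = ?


P(A∪B) = 0.5240 + 0.3100 - 0.1820
= 0.8340 - 0.1820
= 0.6520

P(A∪B) = 0.6520


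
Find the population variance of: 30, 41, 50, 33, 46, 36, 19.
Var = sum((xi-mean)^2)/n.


Mean = 36.4286
Squared deviations: 41.3265, 20.8980, 184.1837, 11.7551, 91.6122, 0.1837, 303.7551
Sum = 653.7143
Variance = 653.7143/7 = 93.3878

Variance = 93.3878


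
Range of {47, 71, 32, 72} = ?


Max = 72, Min = 32
Range = 72 - 32 = 40

Range = 40


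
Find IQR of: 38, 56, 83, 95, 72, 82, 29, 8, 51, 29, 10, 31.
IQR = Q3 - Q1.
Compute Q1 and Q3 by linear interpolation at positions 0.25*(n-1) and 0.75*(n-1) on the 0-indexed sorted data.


Sorted: 8, 10, 29, 29, 31, 38, 51, 56, 72, 82, 83, 95
Q1 (25th %ile) = 29.0000
Q3 (75th %ile) = 74.5000
IQR = 74.5000 - 29.0000 = 45.5000

IQR = 45.5000


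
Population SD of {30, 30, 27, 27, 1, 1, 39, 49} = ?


Mean = 25.5000
Variance = 247.5000
SD = sqrt(247.5000) = 15.7321

SD = 15.7321


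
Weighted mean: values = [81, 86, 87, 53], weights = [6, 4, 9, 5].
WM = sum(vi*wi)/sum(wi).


Numerator = 81*6 + 86*4 + 87*9 + 53*5 = 1878
Denominator = 6 + 4 + 9 + 5 = 24
WM = 1878/24 = 78.2500

WM = 78.2500


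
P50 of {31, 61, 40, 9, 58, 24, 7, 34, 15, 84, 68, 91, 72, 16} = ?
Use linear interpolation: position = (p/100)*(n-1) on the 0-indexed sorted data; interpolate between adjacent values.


Sorted: 7, 9, 15, 16, 24, 31, 34, 40, 58, 61, 68, 72, 84, 91
n = 14
Index = 50/100 * 13 = 6.5000
Lower = data[6] = 34, Upper = data[7] = 40
P50 = 34 + 0.5000*(6) = 37.0000

P50 = 37.0000


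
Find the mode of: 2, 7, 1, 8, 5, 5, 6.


Frequencies: 1:1, 2:1, 5:2, 6:1, 7:1, 8:1
Max frequency = 2
Mode = 5

Mode = 5


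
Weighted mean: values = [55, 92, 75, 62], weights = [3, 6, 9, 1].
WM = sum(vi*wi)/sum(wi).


Numerator = 55*3 + 92*6 + 75*9 + 62*1 = 1454
Denominator = 3 + 6 + 9 + 1 = 19
WM = 1454/19 = 76.5263

WM = 76.5263


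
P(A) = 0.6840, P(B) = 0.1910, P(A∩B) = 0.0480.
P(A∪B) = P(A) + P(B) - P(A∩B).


P(A∪B) = 0.6840 + 0.1910 - 0.0480
= 0.8750 - 0.0480
= 0.8270

P(A∪B) = 0.8270


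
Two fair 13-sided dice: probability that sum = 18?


Total outcomes = 13×13 = 169
Favorable (sum = 18): 9
P = 9/169 = 0.0533

P = 0.0533


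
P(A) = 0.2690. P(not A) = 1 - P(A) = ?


P(not A) = 1 - 0.2690 = 0.7310

P(not A) = 0.7310


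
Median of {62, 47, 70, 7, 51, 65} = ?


Sorted: 7, 47, 51, 62, 65, 70
n = 6 (even)
Middle values: 51 and 62
Median = (51+62)/2 = 56.5000

Median = 56.5000


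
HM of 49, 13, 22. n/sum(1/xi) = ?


Sum of reciprocals = 1/49 + 1/13 + 1/22 = 0.142786
HM = 3/0.142786 = 21.0105

HM = 21.0105


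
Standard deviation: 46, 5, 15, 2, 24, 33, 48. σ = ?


Mean = 24.7143
Variance = 294.7755
SD = sqrt(294.7755) = 17.1690

SD = 17.1690


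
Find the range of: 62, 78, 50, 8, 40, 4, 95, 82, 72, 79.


Max = 95, Min = 4
Range = 95 - 4 = 91

Range = 91


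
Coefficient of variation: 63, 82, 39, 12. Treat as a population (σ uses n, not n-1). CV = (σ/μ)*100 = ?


Mean = 49.0000
SD = 26.2393
CV = (26.2393/49.0000)*100 = 53.5496%

CV = 53.5496%


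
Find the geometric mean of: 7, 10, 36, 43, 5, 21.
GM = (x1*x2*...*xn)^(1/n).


Product = 7 × 10 × 36 × 43 × 5 × 21 = 11377800
GM = 11377800^(1/6) = 14.9972

GM = 14.9972


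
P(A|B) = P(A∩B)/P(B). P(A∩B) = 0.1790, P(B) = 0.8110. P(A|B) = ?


P(A|B) = 0.1790/0.8110 = 0.2207

P(A|B) = 0.2207


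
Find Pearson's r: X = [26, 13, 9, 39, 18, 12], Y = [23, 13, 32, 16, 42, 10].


Mean X = 19.5000, Mean Y = 22.6667
SD X = 10.275375, SD Y = 11.249691
Cov = -16.166667
r = -16.166667/(10.275375*11.249691) = -0.1399

r = -0.1399


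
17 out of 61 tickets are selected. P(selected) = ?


P = 17/61 = 0.2787

P = 0.2787


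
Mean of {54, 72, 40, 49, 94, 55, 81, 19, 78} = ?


Sum = 54 + 72 + 40 + 49 + 94 + 55 + 81 + 19 + 78 = 542
n = 9
Mean = 542/9 = 60.2222

Mean = 60.2222


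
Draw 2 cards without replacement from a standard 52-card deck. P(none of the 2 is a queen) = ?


P(no queens) = (48/52) × (47/51)
= 0.8507

P = 0.8507


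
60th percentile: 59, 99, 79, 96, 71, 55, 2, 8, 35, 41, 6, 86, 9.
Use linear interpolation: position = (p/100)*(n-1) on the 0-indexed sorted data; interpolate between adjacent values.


Sorted: 2, 6, 8, 9, 35, 41, 55, 59, 71, 79, 86, 96, 99
n = 13
Index = 60/100 * 12 = 7.2000
Lower = data[7] = 59, Upper = data[8] = 71
P60 = 59 + 0.2000*(12) = 61.4000

P60 = 61.4000


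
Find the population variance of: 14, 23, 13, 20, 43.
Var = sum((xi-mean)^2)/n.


Mean = 22.6000
Squared deviations: 73.9600, 0.1600, 92.1600, 6.7600, 416.1600
Sum = 589.2000
Variance = 589.2000/5 = 117.8400

Variance = 117.8400


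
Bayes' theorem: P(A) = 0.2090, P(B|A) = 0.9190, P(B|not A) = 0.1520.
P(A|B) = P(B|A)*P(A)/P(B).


P(B) = P(B|A)*P(A) + P(B|A')*P(A')
= 0.9190*0.2090 + 0.1520*0.7910
= 0.192071 + 0.120232 = 0.312303
P(A|B) = 0.192071/0.312303 = 0.6150

P(A|B) = 0.6150


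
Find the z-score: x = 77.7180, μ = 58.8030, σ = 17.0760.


z = (77.7180 - 58.8030)/17.0760
= 18.9150/17.0760
= 1.1077

z = 1.1077


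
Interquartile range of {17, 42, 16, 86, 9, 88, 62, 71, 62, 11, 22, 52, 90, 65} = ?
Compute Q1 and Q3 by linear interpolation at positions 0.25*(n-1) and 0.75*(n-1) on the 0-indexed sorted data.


Sorted: 9, 11, 16, 17, 22, 42, 52, 62, 62, 65, 71, 86, 88, 90
Q1 (25th %ile) = 18.2500
Q3 (75th %ile) = 69.5000
IQR = 69.5000 - 18.2500 = 51.2500

IQR = 51.2500


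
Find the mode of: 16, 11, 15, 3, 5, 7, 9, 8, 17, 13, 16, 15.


Frequencies: 3:1, 5:1, 7:1, 8:1, 9:1, 11:1, 13:1, 15:2, 16:2, 17:1
Max frequency = 2
Mode = 15, 16

Mode = 15, 16


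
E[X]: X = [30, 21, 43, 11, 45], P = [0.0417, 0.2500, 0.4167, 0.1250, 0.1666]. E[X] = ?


E[X] = 30*0.0417 + 21*0.2500 + 43*0.4167 + 11*0.1250 + 45*0.1666
= 1.2510 + 5.2500 + 17.9181 + 1.3750 + 7.4970
= 33.2911

E[X] = 33.2911


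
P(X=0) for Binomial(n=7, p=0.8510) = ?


C(7,0) = 1
p^0 = 1.000000
(1-p)^7 = 1.630436e-06
P = 1 * 1.000000 * 1.630436e-06 = 1.6304e-06

P(X=0) = 1.6304e-06


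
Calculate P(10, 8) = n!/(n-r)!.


P(10,8) = 10!/2!
= 3628800/2
= 1814400

P(10,8) = 1814400


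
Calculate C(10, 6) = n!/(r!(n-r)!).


C(10,6) = 10!/(6! × 4!)
= 3628800/(720 × 24)
= 210

C(10,6) = 210


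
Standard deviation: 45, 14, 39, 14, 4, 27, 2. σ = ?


Mean = 20.7143
Variance = 240.4898
SD = sqrt(240.4898) = 15.5077

SD = 15.5077


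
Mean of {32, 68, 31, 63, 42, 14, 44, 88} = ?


Sum = 32 + 68 + 31 + 63 + 42 + 14 + 44 + 88 = 382
n = 8
Mean = 382/8 = 47.7500

Mean = 47.7500


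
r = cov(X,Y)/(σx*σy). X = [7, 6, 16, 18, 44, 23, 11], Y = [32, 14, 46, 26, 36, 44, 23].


Mean X = 17.8571, Mean Y = 31.5714
SD X = 12.064453, SD Y = 10.661776
Cov = 59.224490
r = 59.224490/(12.064453*10.661776) = 0.4604

r = 0.4604


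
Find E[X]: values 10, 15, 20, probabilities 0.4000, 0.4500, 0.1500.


E[X] = 10*0.4000 + 15*0.4500 + 20*0.1500
= 4.0000 + 6.7500 + 3.0000
= 13.7500

E[X] = 13.7500


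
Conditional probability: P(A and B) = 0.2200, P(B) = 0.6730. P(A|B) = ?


P(A|B) = 0.2200/0.6730 = 0.3269

P(A|B) = 0.3269


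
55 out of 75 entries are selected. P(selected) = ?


P = 55/75 = 0.7333

P = 0.7333


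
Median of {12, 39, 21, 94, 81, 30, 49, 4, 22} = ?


Sorted: 4, 12, 21, 22, 30, 39, 49, 81, 94
n = 9 (odd)
Middle value = 30

Median = 30


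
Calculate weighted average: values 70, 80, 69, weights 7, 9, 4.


Numerator = 70*7 + 80*9 + 69*4 = 1486
Denominator = 7 + 9 + 4 = 20
WM = 1486/20 = 74.3000

WM = 74.3000


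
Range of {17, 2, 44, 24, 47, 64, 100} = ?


Max = 100, Min = 2
Range = 100 - 2 = 98

Range = 98


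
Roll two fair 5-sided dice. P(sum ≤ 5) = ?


Total outcomes = 5×5 = 25
Favorable (sum ≤ 5): 10
P = 10/25 = 0.4000

P = 0.4000


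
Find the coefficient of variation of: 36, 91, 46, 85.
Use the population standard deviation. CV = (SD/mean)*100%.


Mean = 64.5000
SD = 23.8590
CV = (23.8590/64.5000)*100 = 36.9906%

CV = 36.9906%


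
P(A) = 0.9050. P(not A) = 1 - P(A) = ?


P(not A) = 1 - 0.9050 = 0.0950

P(not A) = 0.0950


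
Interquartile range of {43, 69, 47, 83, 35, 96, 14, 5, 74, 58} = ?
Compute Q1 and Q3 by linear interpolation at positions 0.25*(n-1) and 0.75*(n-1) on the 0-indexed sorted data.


Sorted: 5, 14, 35, 43, 47, 58, 69, 74, 83, 96
Q1 (25th %ile) = 37.0000
Q3 (75th %ile) = 72.7500
IQR = 72.7500 - 37.0000 = 35.7500

IQR = 35.7500


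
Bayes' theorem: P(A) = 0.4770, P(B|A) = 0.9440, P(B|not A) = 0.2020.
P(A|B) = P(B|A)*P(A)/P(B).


P(B) = P(B|A)*P(A) + P(B|A')*P(A')
= 0.9440*0.4770 + 0.2020*0.5230
= 0.450288 + 0.105646 = 0.555934
P(A|B) = 0.450288/0.555934 = 0.8100

P(A|B) = 0.8100


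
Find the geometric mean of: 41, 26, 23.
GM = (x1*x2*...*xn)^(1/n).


Product = 41 × 26 × 23 = 24518
GM = 24518^(1/3) = 29.0510

GM = 29.0510


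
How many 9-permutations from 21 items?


P(21,9) = 21!/12!
= 51090942171709440000/479001600
= 106661318400

P(21,9) = 106661318400


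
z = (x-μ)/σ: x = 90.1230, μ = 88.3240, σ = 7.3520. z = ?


z = (90.1230 - 88.3240)/7.3520
= 1.7990/7.3520
= 0.2447

z = 0.2447


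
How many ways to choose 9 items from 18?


C(18,9) = 18!/(9! × 9!)
= 6402373705728000/(362880 × 362880)
= 48620

C(18,9) = 48620


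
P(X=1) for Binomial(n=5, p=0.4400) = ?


C(5,1) = 5
p^1 = 0.440000
(1-p)^4 = 0.098345
P = 5 * 0.440000 * 0.098345 = 0.2164

P(X=1) = 0.2164


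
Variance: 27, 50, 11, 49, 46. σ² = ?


Mean = 36.6000
Squared deviations: 92.1600, 179.5600, 655.3600, 153.7600, 88.3600
Sum = 1169.2000
Variance = 1169.2000/5 = 233.8400

Variance = 233.8400


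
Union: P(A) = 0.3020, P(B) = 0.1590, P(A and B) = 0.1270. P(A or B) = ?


P(A∪B) = 0.3020 + 0.1590 - 0.1270
= 0.4610 - 0.1270
= 0.3340

P(A∪B) = 0.3340


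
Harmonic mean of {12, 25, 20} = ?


Sum of reciprocals = 1/12 + 1/25 + 1/20 = 0.173333
HM = 3/0.173333 = 17.3077

HM = 17.3077


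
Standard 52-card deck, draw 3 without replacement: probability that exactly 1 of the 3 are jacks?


Hypergeometric: P(X=1) = C(4,1)·C(48,2) / C(52,3)
= 4 × 1128 / 22100
= 4512/22100 = 0.2042

P = 0.2042


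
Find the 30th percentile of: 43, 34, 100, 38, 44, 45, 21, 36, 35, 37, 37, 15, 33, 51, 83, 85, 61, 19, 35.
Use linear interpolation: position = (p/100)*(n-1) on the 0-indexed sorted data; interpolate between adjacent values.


Sorted: 15, 19, 21, 33, 34, 35, 35, 36, 37, 37, 38, 43, 44, 45, 51, 61, 83, 85, 100
n = 19
Index = 30/100 * 18 = 5.4000
Lower = data[5] = 35, Upper = data[6] = 35
P30 = 35 + 0.4000*(0) = 35.0000

P30 = 35.0000


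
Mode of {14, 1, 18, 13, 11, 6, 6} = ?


Frequencies: 1:1, 6:2, 11:1, 13:1, 14:1, 18:1
Max frequency = 2
Mode = 6

Mode = 6


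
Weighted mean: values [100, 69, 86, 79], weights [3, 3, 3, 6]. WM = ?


Numerator = 100*3 + 69*3 + 86*3 + 79*6 = 1239
Denominator = 3 + 3 + 3 + 6 = 15
WM = 1239/15 = 82.6000

WM = 82.6000


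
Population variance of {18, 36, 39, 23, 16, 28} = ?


Mean = 26.6667
Squared deviations: 75.1111, 87.1111, 152.1111, 13.4444, 113.7778, 1.7778
Sum = 443.3333
Variance = 443.3333/6 = 73.8889

Variance = 73.8889


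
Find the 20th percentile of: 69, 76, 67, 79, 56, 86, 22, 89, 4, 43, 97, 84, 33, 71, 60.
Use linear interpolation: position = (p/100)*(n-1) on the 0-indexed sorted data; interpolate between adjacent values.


Sorted: 4, 22, 33, 43, 56, 60, 67, 69, 71, 76, 79, 84, 86, 89, 97
n = 15
Index = 20/100 * 14 = 2.8000
Lower = data[2] = 33, Upper = data[3] = 43
P20 = 33 + 0.8000*(10) = 41.0000

P20 = 41.0000


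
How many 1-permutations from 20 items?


P(20,1) = 20!/19!
= 2432902008176640000/121645100408832000
= 20

P(20,1) = 20


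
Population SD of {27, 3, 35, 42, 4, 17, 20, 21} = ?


Mean = 21.1250
Variance = 162.8594
SD = sqrt(162.8594) = 12.7616

SD = 12.7616


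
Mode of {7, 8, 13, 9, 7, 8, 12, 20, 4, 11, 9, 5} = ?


Frequencies: 4:1, 5:1, 7:2, 8:2, 9:2, 11:1, 12:1, 13:1, 20:1
Max frequency = 2
Mode = 7, 8, 9

Mode = 7, 8, 9


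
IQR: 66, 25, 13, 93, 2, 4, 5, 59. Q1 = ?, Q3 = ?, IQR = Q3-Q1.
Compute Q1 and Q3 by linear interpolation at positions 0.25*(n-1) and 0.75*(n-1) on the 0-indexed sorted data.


Sorted: 2, 4, 5, 13, 25, 59, 66, 93
Q1 (25th %ile) = 4.7500
Q3 (75th %ile) = 60.7500
IQR = 60.7500 - 4.7500 = 56.0000

IQR = 56.0000


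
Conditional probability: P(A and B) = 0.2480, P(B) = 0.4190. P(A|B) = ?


P(A|B) = 0.2480/0.4190 = 0.5919

P(A|B) = 0.5919


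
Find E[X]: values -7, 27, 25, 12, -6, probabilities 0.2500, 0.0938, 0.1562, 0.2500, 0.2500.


E[X] = -7*0.2500 + 27*0.0938 + 25*0.1562 + 12*0.2500 - 6*0.2500
= -1.7500 + 2.5326 + 3.9050 + 3.0000 - 1.5000
= 6.1876

E[X] = 6.1876


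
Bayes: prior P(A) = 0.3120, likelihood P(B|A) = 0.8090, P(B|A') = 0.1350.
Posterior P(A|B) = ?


P(B) = P(B|A)*P(A) + P(B|A')*P(A')
= 0.8090*0.3120 + 0.1350*0.6880
= 0.252408 + 0.092880 = 0.345288
P(A|B) = 0.252408/0.345288 = 0.7310

P(A|B) = 0.7310


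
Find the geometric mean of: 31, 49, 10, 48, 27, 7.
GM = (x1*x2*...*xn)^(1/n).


Product = 31 × 49 × 10 × 48 × 27 × 7 = 137803680
GM = 137803680^(1/6) = 22.7271

GM = 22.7271


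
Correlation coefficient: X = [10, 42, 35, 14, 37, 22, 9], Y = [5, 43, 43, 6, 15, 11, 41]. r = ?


Mean X = 24.1429, Mean Y = 23.4286
SD X = 12.755151, SD Y = 16.663537
Cov = 93.081633
r = 93.081633/(12.755151*16.663537) = 0.4379

r = 0.4379


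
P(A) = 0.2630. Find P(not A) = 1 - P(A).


P(not A) = 1 - 0.2630 = 0.7370

P(not A) = 0.7370


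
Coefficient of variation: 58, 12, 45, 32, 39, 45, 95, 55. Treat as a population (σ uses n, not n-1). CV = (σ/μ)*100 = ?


Mean = 47.6250
SD = 22.3827
CV = (22.3827/47.6250)*100 = 46.9978%

CV = 46.9978%


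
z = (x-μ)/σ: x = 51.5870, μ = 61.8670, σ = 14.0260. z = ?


z = (51.5870 - 61.8670)/14.0260
= -10.2800/14.0260
= -0.7329

z = -0.7329


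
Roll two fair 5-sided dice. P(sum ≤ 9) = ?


Total outcomes = 5×5 = 25
Favorable (sum ≤ 9): 24
P = 24/25 = 0.9600

P = 0.9600


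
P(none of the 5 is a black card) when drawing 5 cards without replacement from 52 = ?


P(no black cards) = (26/52) × (25/51) × (24/50) × (23/49) × (22/48)
= 0.0253

P = 0.0253


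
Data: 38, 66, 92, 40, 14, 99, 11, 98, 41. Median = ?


Sorted: 11, 14, 38, 40, 41, 66, 92, 98, 99
n = 9 (odd)
Middle value = 41

Median = 41


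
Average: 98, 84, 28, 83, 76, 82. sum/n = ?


Sum = 98 + 84 + 28 + 83 + 76 + 82 = 451
n = 6
Mean = 451/6 = 75.1667

Mean = 75.1667


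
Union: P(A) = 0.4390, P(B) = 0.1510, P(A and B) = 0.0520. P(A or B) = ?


P(A∪B) = 0.4390 + 0.1510 - 0.0520
= 0.5900 - 0.0520
= 0.5380

P(A∪B) = 0.5380


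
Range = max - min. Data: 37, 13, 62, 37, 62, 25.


Max = 62, Min = 13
Range = 62 - 13 = 49

Range = 49


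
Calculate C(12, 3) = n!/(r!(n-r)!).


C(12,3) = 12!/(3! × 9!)
= 479001600/(6 × 362880)
= 220

C(12,3) = 220


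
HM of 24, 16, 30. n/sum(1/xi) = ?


Sum of reciprocals = 1/24 + 1/16 + 1/30 = 0.137500
HM = 3/0.137500 = 21.8182

HM = 21.8182


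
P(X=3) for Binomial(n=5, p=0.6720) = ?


C(5,3) = 10
p^3 = 0.303464
(1-p)^2 = 0.107584
P = 10 * 0.303464 * 0.107584 = 0.3265

P(X=3) = 0.3265


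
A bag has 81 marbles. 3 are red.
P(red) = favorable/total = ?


P = 3/81 = 0.0370

P = 0.0370


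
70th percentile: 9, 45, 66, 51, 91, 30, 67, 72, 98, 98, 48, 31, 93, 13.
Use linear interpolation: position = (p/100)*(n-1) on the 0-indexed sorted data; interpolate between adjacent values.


Sorted: 9, 13, 30, 31, 45, 48, 51, 66, 67, 72, 91, 93, 98, 98
n = 14
Index = 70/100 * 13 = 9.1000
Lower = data[9] = 72, Upper = data[10] = 91
P70 = 72 + 0.1000*(19) = 73.9000

P70 = 73.9000


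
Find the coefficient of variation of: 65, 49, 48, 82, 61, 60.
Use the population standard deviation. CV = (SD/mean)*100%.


Mean = 60.8333
SD = 11.3346
CV = (11.3346/60.8333)*100 = 18.6322%

CV = 18.6322%


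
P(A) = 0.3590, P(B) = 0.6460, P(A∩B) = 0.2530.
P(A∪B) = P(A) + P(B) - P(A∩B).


P(A∪B) = 0.3590 + 0.6460 - 0.2530
= 1.0050 - 0.2530
= 0.7520

P(A∪B) = 0.7520


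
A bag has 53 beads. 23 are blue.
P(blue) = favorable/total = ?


P = 23/53 = 0.4340

P = 0.4340


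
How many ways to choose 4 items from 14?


C(14,4) = 14!/(4! × 10!)
= 87178291200/(24 × 3628800)
= 1001

C(14,4) = 1001


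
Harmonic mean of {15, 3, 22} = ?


Sum of reciprocals = 1/15 + 1/3 + 1/22 = 0.445455
HM = 3/0.445455 = 6.7347

HM = 6.7347


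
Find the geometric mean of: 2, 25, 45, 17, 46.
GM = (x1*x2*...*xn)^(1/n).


Product = 2 × 25 × 45 × 17 × 46 = 1759500
GM = 1759500^(1/5) = 17.7451

GM = 17.7451


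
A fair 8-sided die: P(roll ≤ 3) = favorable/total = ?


Favorable outcomes (roll ≤ 3): 3
Total outcomes = 8
P = 3/8 = 0.3750

P = 0.3750


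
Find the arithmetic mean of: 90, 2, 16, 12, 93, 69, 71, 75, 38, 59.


Sum = 90 + 2 + 16 + 12 + 93 + 69 + 71 + 75 + 38 + 59 = 525
n = 10
Mean = 525/10 = 52.5000

Mean = 52.5000


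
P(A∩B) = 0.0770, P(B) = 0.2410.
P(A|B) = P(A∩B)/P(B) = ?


P(A|B) = 0.0770/0.2410 = 0.3195

P(A|B) = 0.3195


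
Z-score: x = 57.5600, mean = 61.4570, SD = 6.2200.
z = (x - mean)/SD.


z = (57.5600 - 61.4570)/6.2200
= -3.8970/6.2200
= -0.6265

z = -0.6265


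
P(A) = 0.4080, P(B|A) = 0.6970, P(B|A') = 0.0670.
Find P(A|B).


P(B) = P(B|A)*P(A) + P(B|A')*P(A')
= 0.6970*0.4080 + 0.0670*0.5920
= 0.284376 + 0.039664 = 0.324040
P(A|B) = 0.284376/0.324040 = 0.8776

P(A|B) = 0.8776


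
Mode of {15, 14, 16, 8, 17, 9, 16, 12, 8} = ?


Frequencies: 8:2, 9:1, 12:1, 14:1, 15:1, 16:2, 17:1
Max frequency = 2
Mode = 8, 16

Mode = 8, 16


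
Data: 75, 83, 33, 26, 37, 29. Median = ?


Sorted: 26, 29, 33, 37, 75, 83
n = 6 (even)
Middle values: 33 and 37
Median = (33+37)/2 = 35.0000

Median = 35.0000


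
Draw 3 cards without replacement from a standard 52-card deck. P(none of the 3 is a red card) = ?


P(no red cards) = (26/52) × (25/51) × (24/50)
= 0.1176

P = 0.1176


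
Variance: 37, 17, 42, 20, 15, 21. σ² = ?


Mean = 25.3333
Squared deviations: 136.1111, 69.4444, 277.7778, 28.4444, 106.7778, 18.7778
Sum = 637.3333
Variance = 637.3333/6 = 106.2222

Variance = 106.2222


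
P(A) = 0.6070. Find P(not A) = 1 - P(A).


P(not A) = 1 - 0.6070 = 0.3930

P(not A) = 0.3930


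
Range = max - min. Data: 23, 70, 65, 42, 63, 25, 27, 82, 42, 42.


Max = 82, Min = 23
Range = 82 - 23 = 59

Range = 59


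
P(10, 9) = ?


P(10,9) = 10!/1!
= 3628800/1
= 3628800

P(10,9) = 3628800


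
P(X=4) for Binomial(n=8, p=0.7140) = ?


C(8,4) = 70
p^4 = 0.259892
(1-p)^4 = 0.006691
P = 70 * 0.259892 * 0.006691 = 0.1217

P(X=4) = 0.1217


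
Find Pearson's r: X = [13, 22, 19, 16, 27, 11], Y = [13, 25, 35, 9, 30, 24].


Mean X = 18.0000, Mean Y = 22.6667
SD X = 5.416026, SD Y = 9.067647
Cov = 25.666667
r = 25.666667/(5.416026*9.067647) = 0.5226

r = 0.5226


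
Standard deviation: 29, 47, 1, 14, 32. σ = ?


Mean = 24.6000
Variance = 249.0400
SD = sqrt(249.0400) = 15.7810

SD = 15.7810


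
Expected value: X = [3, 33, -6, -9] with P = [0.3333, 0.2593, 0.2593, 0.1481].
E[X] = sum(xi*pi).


E[X] = 3*0.3333 + 33*0.2593 - 6*0.2593 - 9*0.1481
= 0.9999 + 8.5569 - 1.5558 - 1.3329
= 6.6681

E[X] = 6.6681


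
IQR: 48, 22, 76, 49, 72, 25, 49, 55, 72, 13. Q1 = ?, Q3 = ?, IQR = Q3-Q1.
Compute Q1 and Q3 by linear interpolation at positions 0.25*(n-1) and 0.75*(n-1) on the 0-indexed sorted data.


Sorted: 13, 22, 25, 48, 49, 49, 55, 72, 72, 76
Q1 (25th %ile) = 30.7500
Q3 (75th %ile) = 67.7500
IQR = 67.7500 - 30.7500 = 37.0000

IQR = 37.0000


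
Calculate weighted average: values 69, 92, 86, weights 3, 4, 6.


Numerator = 69*3 + 92*4 + 86*6 = 1091
Denominator = 3 + 4 + 6 = 13
WM = 1091/13 = 83.9231

WM = 83.9231


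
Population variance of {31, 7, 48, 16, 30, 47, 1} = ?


Mean = 25.7143
Squared deviations: 27.9388, 350.2245, 496.6531, 94.3673, 18.3673, 453.0816, 610.7959
Sum = 2051.4286
Variance = 2051.4286/7 = 293.0612

Variance = 293.0612


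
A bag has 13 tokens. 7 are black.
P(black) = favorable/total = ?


P = 7/13 = 0.5385

P = 0.5385


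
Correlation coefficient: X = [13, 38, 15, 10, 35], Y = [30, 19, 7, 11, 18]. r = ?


Mean X = 22.2000, Mean Y = 17.0000
SD X = 11.822013, SD Y = 7.874008
Cov = 14.000000
r = 14.000000/(11.822013*7.874008) = 0.1504

r = 0.1504


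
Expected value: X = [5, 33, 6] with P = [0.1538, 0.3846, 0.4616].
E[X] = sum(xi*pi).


E[X] = 5*0.1538 + 33*0.3846 + 6*0.4616
= 0.7690 + 12.6918 + 2.7696
= 16.2304

E[X] = 16.2304


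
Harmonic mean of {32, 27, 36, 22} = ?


Sum of reciprocals = 1/32 + 1/27 + 1/36 + 1/22 = 0.141519
HM = 4/0.141519 = 28.2647

HM = 28.2647


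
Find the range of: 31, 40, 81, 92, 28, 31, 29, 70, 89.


Max = 92, Min = 28
Range = 92 - 28 = 64

Range = 64


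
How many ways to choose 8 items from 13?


C(13,8) = 13!/(8! × 5!)
= 6227020800/(40320 × 120)
= 1287

C(13,8) = 1287


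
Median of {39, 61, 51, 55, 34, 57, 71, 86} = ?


Sorted: 34, 39, 51, 55, 57, 61, 71, 86
n = 8 (even)
Middle values: 55 and 57
Median = (55+57)/2 = 56.0000

Median = 56.0000


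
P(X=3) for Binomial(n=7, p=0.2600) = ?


C(7,3) = 35
p^3 = 0.017576
(1-p)^4 = 0.299866
P = 35 * 0.017576 * 0.299866 = 0.1845

P(X=3) = 0.1845


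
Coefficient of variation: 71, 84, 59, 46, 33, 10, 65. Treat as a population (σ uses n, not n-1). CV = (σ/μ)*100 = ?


Mean = 52.5714
SD = 23.1816
CV = (23.1816/52.5714)*100 = 44.0955%

CV = 44.0955%


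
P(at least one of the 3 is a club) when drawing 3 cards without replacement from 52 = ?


P(at least one) = 1 - P(none)
P(none) = (39/52) × (38/51) × (37/50) = 0.413529
P(at least one) = 1 - 0.413529 = 0.5865

P = 0.5865


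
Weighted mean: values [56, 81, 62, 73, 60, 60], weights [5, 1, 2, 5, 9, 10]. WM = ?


Numerator = 56*5 + 81*1 + 62*2 + 73*5 + 60*9 + 60*10 = 1990
Denominator = 5 + 1 + 2 + 5 + 9 + 10 = 32
WM = 1990/32 = 62.1875

WM = 62.1875


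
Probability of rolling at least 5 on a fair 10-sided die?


Favorable outcomes (roll ≥ 5): 6
Total outcomes = 10
P = 6/10 = 0.6000

P = 0.6000


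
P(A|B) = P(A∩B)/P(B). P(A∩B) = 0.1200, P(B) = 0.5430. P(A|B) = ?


P(A|B) = 0.1200/0.5430 = 0.2210

P(A|B) = 0.2210


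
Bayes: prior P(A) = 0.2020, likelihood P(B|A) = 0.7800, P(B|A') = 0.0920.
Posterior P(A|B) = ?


P(B) = P(B|A)*P(A) + P(B|A')*P(A')
= 0.7800*0.2020 + 0.0920*0.7980
= 0.157560 + 0.073416 = 0.230976
P(A|B) = 0.157560/0.230976 = 0.6821

P(A|B) = 0.6821


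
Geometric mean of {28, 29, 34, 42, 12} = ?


Product = 28 × 29 × 34 × 42 × 12 = 13914432
GM = 13914432^(1/5) = 26.8345

GM = 26.8345


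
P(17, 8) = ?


P(17,8) = 17!/9!
= 355687428096000/362880
= 980179200

P(17,8) = 980179200


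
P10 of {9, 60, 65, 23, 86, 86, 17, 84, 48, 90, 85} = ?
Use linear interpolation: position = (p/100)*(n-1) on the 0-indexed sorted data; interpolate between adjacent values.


Sorted: 9, 17, 23, 48, 60, 65, 84, 85, 86, 86, 90
n = 11
Index = 10/100 * 10 = 1.0000
Lower = data[1] = 17, Upper = data[2] = 23
P10 = 17 + 0*(6) = 17.0000

P10 = 17.0000


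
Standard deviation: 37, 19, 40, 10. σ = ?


Mean = 26.5000
Variance = 155.2500
SD = sqrt(155.2500) = 12.4599

SD = 12.4599


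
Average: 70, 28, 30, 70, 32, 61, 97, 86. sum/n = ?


Sum = 70 + 28 + 30 + 70 + 32 + 61 + 97 + 86 = 474
n = 8
Mean = 474/8 = 59.2500

Mean = 59.2500


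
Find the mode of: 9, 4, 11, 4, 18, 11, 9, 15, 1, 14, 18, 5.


Frequencies: 1:1, 4:2, 5:1, 9:2, 11:2, 14:1, 15:1, 18:2
Max frequency = 2
Mode = 4, 9, 11, 18

Mode = 4, 9, 11, 18


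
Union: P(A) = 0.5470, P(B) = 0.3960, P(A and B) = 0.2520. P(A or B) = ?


P(A∪B) = 0.5470 + 0.3960 - 0.2520
= 0.9430 - 0.2520
= 0.6910

P(A∪B) = 0.6910


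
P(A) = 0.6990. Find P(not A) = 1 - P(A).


P(not A) = 1 - 0.6990 = 0.3010

P(not A) = 0.3010


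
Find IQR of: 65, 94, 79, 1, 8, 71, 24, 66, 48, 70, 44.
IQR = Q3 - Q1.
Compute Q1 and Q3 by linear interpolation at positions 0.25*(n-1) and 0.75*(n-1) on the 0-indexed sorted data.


Sorted: 1, 8, 24, 44, 48, 65, 66, 70, 71, 79, 94
Q1 (25th %ile) = 34.0000
Q3 (75th %ile) = 70.5000
IQR = 70.5000 - 34.0000 = 36.5000

IQR = 36.5000


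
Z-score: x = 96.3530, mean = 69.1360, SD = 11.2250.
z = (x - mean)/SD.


z = (96.3530 - 69.1360)/11.2250
= 27.2170/11.2250
= 2.4247

z = 2.4247


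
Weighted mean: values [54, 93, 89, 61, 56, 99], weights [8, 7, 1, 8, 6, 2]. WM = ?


Numerator = 54*8 + 93*7 + 89*1 + 61*8 + 56*6 + 99*2 = 2194
Denominator = 8 + 7 + 1 + 8 + 6 + 2 = 32
WM = 2194/32 = 68.5625

WM = 68.5625


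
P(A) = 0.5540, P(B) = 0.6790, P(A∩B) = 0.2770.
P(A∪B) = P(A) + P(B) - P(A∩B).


P(A∪B) = 0.5540 + 0.6790 - 0.2770
= 1.2330 - 0.2770
= 0.9560

P(A∪B) = 0.9560
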